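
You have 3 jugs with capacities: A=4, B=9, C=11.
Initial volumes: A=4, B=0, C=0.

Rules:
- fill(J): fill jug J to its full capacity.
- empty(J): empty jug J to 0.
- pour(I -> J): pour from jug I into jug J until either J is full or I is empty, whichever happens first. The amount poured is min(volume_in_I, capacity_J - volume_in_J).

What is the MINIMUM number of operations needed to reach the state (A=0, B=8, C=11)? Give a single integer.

BFS from (A=4, B=0, C=0). One shortest path:
  1. fill(C) -> (A=4 B=0 C=11)
  2. pour(A -> B) -> (A=0 B=4 C=11)
  3. fill(A) -> (A=4 B=4 C=11)
  4. pour(A -> B) -> (A=0 B=8 C=11)
Reached target in 4 moves.

Answer: 4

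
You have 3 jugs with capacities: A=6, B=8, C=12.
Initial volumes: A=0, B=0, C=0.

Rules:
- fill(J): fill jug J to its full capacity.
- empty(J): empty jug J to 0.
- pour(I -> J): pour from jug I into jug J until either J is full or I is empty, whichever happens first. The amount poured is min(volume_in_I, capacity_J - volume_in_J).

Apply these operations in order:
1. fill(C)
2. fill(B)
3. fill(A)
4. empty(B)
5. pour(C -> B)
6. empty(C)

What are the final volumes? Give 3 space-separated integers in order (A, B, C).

Answer: 6 8 0

Derivation:
Step 1: fill(C) -> (A=0 B=0 C=12)
Step 2: fill(B) -> (A=0 B=8 C=12)
Step 3: fill(A) -> (A=6 B=8 C=12)
Step 4: empty(B) -> (A=6 B=0 C=12)
Step 5: pour(C -> B) -> (A=6 B=8 C=4)
Step 6: empty(C) -> (A=6 B=8 C=0)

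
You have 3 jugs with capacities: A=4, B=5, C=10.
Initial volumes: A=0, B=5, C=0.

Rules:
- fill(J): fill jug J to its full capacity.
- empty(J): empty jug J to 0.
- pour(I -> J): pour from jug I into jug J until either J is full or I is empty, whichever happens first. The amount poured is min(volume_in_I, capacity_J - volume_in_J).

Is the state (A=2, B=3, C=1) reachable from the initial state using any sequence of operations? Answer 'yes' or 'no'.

Answer: no

Derivation:
BFS explored all 222 reachable states.
Reachable set includes: (0,0,0), (0,0,1), (0,0,2), (0,0,3), (0,0,4), (0,0,5), (0,0,6), (0,0,7), (0,0,8), (0,0,9), (0,0,10), (0,1,0) ...
Target (A=2, B=3, C=1) not in reachable set → no.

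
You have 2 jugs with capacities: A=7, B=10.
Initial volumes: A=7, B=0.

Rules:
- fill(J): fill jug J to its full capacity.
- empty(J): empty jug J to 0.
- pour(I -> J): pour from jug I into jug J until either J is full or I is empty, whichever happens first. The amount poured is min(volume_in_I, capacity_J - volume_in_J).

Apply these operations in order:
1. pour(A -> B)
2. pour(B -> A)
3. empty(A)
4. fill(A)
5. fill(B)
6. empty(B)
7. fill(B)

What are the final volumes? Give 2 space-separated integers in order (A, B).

Answer: 7 10

Derivation:
Step 1: pour(A -> B) -> (A=0 B=7)
Step 2: pour(B -> A) -> (A=7 B=0)
Step 3: empty(A) -> (A=0 B=0)
Step 4: fill(A) -> (A=7 B=0)
Step 5: fill(B) -> (A=7 B=10)
Step 6: empty(B) -> (A=7 B=0)
Step 7: fill(B) -> (A=7 B=10)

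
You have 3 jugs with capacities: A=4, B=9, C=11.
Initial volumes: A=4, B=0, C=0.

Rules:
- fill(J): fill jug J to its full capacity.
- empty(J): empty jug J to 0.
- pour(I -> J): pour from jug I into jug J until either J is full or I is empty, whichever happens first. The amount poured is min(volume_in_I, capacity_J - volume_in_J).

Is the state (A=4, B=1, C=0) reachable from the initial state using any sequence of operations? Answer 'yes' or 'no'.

Answer: yes

Derivation:
BFS from (A=4, B=0, C=0):
  1. empty(A) -> (A=0 B=0 C=0)
  2. fill(B) -> (A=0 B=9 C=0)
  3. pour(B -> A) -> (A=4 B=5 C=0)
  4. empty(A) -> (A=0 B=5 C=0)
  5. pour(B -> A) -> (A=4 B=1 C=0)
Target reached → yes.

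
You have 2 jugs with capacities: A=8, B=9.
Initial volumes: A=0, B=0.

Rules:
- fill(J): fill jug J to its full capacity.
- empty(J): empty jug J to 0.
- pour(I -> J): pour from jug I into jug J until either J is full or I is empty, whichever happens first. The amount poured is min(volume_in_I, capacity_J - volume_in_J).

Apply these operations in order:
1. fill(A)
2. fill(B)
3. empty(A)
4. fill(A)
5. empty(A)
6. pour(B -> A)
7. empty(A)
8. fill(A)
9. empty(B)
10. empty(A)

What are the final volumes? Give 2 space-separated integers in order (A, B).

Step 1: fill(A) -> (A=8 B=0)
Step 2: fill(B) -> (A=8 B=9)
Step 3: empty(A) -> (A=0 B=9)
Step 4: fill(A) -> (A=8 B=9)
Step 5: empty(A) -> (A=0 B=9)
Step 6: pour(B -> A) -> (A=8 B=1)
Step 7: empty(A) -> (A=0 B=1)
Step 8: fill(A) -> (A=8 B=1)
Step 9: empty(B) -> (A=8 B=0)
Step 10: empty(A) -> (A=0 B=0)

Answer: 0 0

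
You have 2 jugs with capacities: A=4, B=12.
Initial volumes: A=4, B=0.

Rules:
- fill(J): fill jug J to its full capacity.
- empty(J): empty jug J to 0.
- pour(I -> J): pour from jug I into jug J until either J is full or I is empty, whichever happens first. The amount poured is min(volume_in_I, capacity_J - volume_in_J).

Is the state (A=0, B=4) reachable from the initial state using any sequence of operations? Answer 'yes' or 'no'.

BFS from (A=4, B=0):
  1. pour(A -> B) -> (A=0 B=4)
Target reached → yes.

Answer: yes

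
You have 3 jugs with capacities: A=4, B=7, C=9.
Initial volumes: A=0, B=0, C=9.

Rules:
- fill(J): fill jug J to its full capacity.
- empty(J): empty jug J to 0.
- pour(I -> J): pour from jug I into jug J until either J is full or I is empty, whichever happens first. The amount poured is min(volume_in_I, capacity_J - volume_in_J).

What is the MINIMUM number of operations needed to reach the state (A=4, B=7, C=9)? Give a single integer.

BFS from (A=0, B=0, C=9). One shortest path:
  1. fill(A) -> (A=4 B=0 C=9)
  2. fill(B) -> (A=4 B=7 C=9)
Reached target in 2 moves.

Answer: 2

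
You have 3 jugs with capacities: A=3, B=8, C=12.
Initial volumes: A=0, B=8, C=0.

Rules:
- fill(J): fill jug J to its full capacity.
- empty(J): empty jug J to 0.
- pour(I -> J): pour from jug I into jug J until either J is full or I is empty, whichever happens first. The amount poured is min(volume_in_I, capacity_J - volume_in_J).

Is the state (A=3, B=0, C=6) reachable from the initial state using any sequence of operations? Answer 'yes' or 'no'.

Answer: yes

Derivation:
BFS from (A=0, B=8, C=0):
  1. empty(B) -> (A=0 B=0 C=0)
  2. fill(C) -> (A=0 B=0 C=12)
  3. pour(C -> A) -> (A=3 B=0 C=9)
  4. empty(A) -> (A=0 B=0 C=9)
  5. pour(C -> A) -> (A=3 B=0 C=6)
Target reached → yes.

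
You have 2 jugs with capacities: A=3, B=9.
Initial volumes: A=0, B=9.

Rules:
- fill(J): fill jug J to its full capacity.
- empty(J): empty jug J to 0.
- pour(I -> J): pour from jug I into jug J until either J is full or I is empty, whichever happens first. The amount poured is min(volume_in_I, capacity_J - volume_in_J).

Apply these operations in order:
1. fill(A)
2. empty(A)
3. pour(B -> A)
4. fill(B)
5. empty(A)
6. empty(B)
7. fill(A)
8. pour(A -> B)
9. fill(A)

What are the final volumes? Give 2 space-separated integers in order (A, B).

Answer: 3 3

Derivation:
Step 1: fill(A) -> (A=3 B=9)
Step 2: empty(A) -> (A=0 B=9)
Step 3: pour(B -> A) -> (A=3 B=6)
Step 4: fill(B) -> (A=3 B=9)
Step 5: empty(A) -> (A=0 B=9)
Step 6: empty(B) -> (A=0 B=0)
Step 7: fill(A) -> (A=3 B=0)
Step 8: pour(A -> B) -> (A=0 B=3)
Step 9: fill(A) -> (A=3 B=3)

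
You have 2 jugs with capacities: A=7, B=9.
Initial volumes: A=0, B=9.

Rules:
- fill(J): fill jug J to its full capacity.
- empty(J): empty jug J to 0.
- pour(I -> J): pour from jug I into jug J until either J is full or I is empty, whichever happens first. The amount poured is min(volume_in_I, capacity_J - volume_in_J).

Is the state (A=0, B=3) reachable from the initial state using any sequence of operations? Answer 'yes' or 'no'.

BFS from (A=0, B=9):
  1. fill(A) -> (A=7 B=9)
  2. empty(B) -> (A=7 B=0)
  3. pour(A -> B) -> (A=0 B=7)
  4. fill(A) -> (A=7 B=7)
  5. pour(A -> B) -> (A=5 B=9)
  6. empty(B) -> (A=5 B=0)
  7. pour(A -> B) -> (A=0 B=5)
  8. fill(A) -> (A=7 B=5)
  9. pour(A -> B) -> (A=3 B=9)
  10. empty(B) -> (A=3 B=0)
  11. pour(A -> B) -> (A=0 B=3)
Target reached → yes.

Answer: yes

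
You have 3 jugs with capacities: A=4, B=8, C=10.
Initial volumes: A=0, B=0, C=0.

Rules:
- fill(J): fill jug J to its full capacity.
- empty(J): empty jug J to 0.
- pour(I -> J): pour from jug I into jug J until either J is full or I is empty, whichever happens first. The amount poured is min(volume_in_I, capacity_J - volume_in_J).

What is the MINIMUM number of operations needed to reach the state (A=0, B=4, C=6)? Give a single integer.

BFS from (A=0, B=0, C=0). One shortest path:
  1. fill(C) -> (A=0 B=0 C=10)
  2. pour(C -> A) -> (A=4 B=0 C=6)
  3. pour(A -> B) -> (A=0 B=4 C=6)
Reached target in 3 moves.

Answer: 3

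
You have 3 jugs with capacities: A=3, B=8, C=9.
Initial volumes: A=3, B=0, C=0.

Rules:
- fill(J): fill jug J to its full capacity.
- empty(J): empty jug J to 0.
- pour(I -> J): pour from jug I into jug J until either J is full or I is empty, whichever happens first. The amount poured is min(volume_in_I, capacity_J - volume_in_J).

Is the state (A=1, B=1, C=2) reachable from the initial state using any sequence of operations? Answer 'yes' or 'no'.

Answer: no

Derivation:
BFS explored all 248 reachable states.
Reachable set includes: (0,0,0), (0,0,1), (0,0,2), (0,0,3), (0,0,4), (0,0,5), (0,0,6), (0,0,7), (0,0,8), (0,0,9), (0,1,0), (0,1,1) ...
Target (A=1, B=1, C=2) not in reachable set → no.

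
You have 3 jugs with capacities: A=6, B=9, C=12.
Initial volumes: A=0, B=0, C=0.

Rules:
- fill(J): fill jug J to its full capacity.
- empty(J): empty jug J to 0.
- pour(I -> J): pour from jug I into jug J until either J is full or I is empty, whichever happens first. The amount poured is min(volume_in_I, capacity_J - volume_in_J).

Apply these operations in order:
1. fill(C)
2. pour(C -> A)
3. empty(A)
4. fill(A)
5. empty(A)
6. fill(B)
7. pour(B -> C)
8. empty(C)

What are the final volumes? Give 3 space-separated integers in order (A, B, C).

Answer: 0 3 0

Derivation:
Step 1: fill(C) -> (A=0 B=0 C=12)
Step 2: pour(C -> A) -> (A=6 B=0 C=6)
Step 3: empty(A) -> (A=0 B=0 C=6)
Step 4: fill(A) -> (A=6 B=0 C=6)
Step 5: empty(A) -> (A=0 B=0 C=6)
Step 6: fill(B) -> (A=0 B=9 C=6)
Step 7: pour(B -> C) -> (A=0 B=3 C=12)
Step 8: empty(C) -> (A=0 B=3 C=0)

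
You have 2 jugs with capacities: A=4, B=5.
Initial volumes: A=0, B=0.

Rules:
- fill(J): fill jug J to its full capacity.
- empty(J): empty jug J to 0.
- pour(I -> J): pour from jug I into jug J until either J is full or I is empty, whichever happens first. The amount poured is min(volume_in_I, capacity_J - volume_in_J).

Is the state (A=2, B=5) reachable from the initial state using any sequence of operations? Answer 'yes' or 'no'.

Answer: yes

Derivation:
BFS from (A=0, B=0):
  1. fill(A) -> (A=4 B=0)
  2. pour(A -> B) -> (A=0 B=4)
  3. fill(A) -> (A=4 B=4)
  4. pour(A -> B) -> (A=3 B=5)
  5. empty(B) -> (A=3 B=0)
  6. pour(A -> B) -> (A=0 B=3)
  7. fill(A) -> (A=4 B=3)
  8. pour(A -> B) -> (A=2 B=5)
Target reached → yes.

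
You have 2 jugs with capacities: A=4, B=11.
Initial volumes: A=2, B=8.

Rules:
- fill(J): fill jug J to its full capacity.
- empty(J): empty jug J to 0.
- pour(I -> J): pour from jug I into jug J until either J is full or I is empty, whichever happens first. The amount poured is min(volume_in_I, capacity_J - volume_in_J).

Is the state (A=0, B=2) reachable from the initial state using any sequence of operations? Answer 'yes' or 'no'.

BFS from (A=2, B=8):
  1. empty(B) -> (A=2 B=0)
  2. pour(A -> B) -> (A=0 B=2)
Target reached → yes.

Answer: yes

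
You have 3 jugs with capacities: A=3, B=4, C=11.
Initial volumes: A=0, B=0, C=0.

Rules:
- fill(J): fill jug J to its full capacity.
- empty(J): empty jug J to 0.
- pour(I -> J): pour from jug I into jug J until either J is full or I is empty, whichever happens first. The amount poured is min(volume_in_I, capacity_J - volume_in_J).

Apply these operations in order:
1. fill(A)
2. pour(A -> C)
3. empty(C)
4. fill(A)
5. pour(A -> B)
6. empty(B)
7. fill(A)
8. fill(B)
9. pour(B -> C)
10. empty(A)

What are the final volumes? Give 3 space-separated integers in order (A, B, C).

Step 1: fill(A) -> (A=3 B=0 C=0)
Step 2: pour(A -> C) -> (A=0 B=0 C=3)
Step 3: empty(C) -> (A=0 B=0 C=0)
Step 4: fill(A) -> (A=3 B=0 C=0)
Step 5: pour(A -> B) -> (A=0 B=3 C=0)
Step 6: empty(B) -> (A=0 B=0 C=0)
Step 7: fill(A) -> (A=3 B=0 C=0)
Step 8: fill(B) -> (A=3 B=4 C=0)
Step 9: pour(B -> C) -> (A=3 B=0 C=4)
Step 10: empty(A) -> (A=0 B=0 C=4)

Answer: 0 0 4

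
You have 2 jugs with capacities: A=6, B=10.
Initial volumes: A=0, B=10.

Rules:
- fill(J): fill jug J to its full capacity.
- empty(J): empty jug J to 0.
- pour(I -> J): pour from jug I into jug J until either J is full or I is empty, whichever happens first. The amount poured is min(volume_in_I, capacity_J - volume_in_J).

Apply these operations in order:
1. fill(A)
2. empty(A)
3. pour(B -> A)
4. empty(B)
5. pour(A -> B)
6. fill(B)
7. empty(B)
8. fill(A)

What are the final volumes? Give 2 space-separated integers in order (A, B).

Answer: 6 0

Derivation:
Step 1: fill(A) -> (A=6 B=10)
Step 2: empty(A) -> (A=0 B=10)
Step 3: pour(B -> A) -> (A=6 B=4)
Step 4: empty(B) -> (A=6 B=0)
Step 5: pour(A -> B) -> (A=0 B=6)
Step 6: fill(B) -> (A=0 B=10)
Step 7: empty(B) -> (A=0 B=0)
Step 8: fill(A) -> (A=6 B=0)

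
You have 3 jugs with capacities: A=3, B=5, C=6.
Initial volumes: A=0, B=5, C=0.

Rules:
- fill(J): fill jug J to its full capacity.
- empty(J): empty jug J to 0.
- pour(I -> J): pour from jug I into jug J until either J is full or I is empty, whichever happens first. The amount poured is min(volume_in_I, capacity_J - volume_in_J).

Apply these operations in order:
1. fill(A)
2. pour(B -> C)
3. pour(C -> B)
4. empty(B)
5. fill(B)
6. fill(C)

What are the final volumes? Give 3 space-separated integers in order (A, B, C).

Step 1: fill(A) -> (A=3 B=5 C=0)
Step 2: pour(B -> C) -> (A=3 B=0 C=5)
Step 3: pour(C -> B) -> (A=3 B=5 C=0)
Step 4: empty(B) -> (A=3 B=0 C=0)
Step 5: fill(B) -> (A=3 B=5 C=0)
Step 6: fill(C) -> (A=3 B=5 C=6)

Answer: 3 5 6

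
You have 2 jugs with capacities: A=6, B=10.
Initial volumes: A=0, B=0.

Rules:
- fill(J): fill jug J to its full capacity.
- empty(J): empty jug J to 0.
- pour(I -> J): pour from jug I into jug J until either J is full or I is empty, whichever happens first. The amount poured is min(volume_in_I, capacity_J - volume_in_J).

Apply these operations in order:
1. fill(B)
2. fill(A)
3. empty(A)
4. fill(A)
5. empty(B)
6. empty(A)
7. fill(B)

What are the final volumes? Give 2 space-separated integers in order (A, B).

Answer: 0 10

Derivation:
Step 1: fill(B) -> (A=0 B=10)
Step 2: fill(A) -> (A=6 B=10)
Step 3: empty(A) -> (A=0 B=10)
Step 4: fill(A) -> (A=6 B=10)
Step 5: empty(B) -> (A=6 B=0)
Step 6: empty(A) -> (A=0 B=0)
Step 7: fill(B) -> (A=0 B=10)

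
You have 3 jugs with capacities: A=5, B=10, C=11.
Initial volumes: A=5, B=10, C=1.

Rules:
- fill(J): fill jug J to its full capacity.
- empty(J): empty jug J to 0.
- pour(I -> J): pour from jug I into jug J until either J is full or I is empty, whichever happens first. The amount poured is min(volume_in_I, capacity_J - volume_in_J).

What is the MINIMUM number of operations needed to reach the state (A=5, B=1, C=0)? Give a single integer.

BFS from (A=5, B=10, C=1). One shortest path:
  1. empty(B) -> (A=5 B=0 C=1)
  2. pour(C -> B) -> (A=5 B=1 C=0)
Reached target in 2 moves.

Answer: 2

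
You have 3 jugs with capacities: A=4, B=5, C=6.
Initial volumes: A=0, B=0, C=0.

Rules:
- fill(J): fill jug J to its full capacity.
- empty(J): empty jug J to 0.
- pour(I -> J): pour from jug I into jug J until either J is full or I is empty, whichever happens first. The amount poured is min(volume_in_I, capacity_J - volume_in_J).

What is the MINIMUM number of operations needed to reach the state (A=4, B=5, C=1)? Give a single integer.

Answer: 3

Derivation:
BFS from (A=0, B=0, C=0). One shortest path:
  1. fill(A) -> (A=4 B=0 C=0)
  2. fill(C) -> (A=4 B=0 C=6)
  3. pour(C -> B) -> (A=4 B=5 C=1)
Reached target in 3 moves.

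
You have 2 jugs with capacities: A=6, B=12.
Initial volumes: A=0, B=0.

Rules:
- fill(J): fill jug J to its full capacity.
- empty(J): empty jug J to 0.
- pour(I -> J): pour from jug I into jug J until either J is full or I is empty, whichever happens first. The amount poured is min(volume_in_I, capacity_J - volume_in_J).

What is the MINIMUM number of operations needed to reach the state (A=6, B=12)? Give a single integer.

Answer: 2

Derivation:
BFS from (A=0, B=0). One shortest path:
  1. fill(A) -> (A=6 B=0)
  2. fill(B) -> (A=6 B=12)
Reached target in 2 moves.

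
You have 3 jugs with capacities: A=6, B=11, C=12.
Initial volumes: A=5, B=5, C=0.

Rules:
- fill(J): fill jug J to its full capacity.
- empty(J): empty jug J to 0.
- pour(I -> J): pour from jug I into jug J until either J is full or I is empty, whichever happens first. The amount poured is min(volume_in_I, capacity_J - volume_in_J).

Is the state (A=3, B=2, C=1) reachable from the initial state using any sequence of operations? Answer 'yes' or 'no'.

BFS explored all 542 reachable states.
Reachable set includes: (0,0,0), (0,0,1), (0,0,2), (0,0,3), (0,0,4), (0,0,5), (0,0,6), (0,0,7), (0,0,8), (0,0,9), (0,0,10), (0,0,11) ...
Target (A=3, B=2, C=1) not in reachable set → no.

Answer: no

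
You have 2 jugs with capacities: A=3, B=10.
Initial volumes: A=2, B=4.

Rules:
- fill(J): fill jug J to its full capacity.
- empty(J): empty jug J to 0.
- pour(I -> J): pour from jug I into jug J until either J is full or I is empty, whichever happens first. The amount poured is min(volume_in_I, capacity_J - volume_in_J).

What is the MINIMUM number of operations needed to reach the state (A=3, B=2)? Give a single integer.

BFS from (A=2, B=4). One shortest path:
  1. empty(B) -> (A=2 B=0)
  2. pour(A -> B) -> (A=0 B=2)
  3. fill(A) -> (A=3 B=2)
Reached target in 3 moves.

Answer: 3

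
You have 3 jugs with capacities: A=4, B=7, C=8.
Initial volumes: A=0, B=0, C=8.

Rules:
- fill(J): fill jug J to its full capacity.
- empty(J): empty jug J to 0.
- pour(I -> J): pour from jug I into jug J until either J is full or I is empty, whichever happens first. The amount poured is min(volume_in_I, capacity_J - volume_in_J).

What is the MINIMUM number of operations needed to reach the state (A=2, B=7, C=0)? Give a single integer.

Answer: 6

Derivation:
BFS from (A=0, B=0, C=8). One shortest path:
  1. pour(C -> B) -> (A=0 B=7 C=1)
  2. empty(B) -> (A=0 B=0 C=1)
  3. pour(C -> A) -> (A=1 B=0 C=0)
  4. fill(C) -> (A=1 B=0 C=8)
  5. pour(C -> B) -> (A=1 B=7 C=1)
  6. pour(C -> A) -> (A=2 B=7 C=0)
Reached target in 6 moves.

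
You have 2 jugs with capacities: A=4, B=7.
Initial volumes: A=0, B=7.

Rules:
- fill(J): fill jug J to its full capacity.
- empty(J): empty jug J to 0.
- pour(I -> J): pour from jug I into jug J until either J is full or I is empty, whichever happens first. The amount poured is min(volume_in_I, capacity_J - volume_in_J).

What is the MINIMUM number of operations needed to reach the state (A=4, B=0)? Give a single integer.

BFS from (A=0, B=7). One shortest path:
  1. fill(A) -> (A=4 B=7)
  2. empty(B) -> (A=4 B=0)
Reached target in 2 moves.

Answer: 2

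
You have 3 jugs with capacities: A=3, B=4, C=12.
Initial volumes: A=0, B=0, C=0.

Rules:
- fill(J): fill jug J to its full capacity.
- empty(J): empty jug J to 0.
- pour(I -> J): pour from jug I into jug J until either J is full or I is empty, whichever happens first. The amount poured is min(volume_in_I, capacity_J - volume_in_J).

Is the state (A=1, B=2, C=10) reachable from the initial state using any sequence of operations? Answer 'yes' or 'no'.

Answer: no

Derivation:
BFS explored all 194 reachable states.
Reachable set includes: (0,0,0), (0,0,1), (0,0,2), (0,0,3), (0,0,4), (0,0,5), (0,0,6), (0,0,7), (0,0,8), (0,0,9), (0,0,10), (0,0,11) ...
Target (A=1, B=2, C=10) not in reachable set → no.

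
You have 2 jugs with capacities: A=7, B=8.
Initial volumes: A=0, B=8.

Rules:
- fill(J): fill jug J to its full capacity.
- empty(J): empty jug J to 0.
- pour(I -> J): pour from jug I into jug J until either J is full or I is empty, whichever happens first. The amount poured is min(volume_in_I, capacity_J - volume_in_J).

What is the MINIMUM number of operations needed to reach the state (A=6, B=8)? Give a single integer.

BFS from (A=0, B=8). One shortest path:
  1. fill(A) -> (A=7 B=8)
  2. empty(B) -> (A=7 B=0)
  3. pour(A -> B) -> (A=0 B=7)
  4. fill(A) -> (A=7 B=7)
  5. pour(A -> B) -> (A=6 B=8)
Reached target in 5 moves.

Answer: 5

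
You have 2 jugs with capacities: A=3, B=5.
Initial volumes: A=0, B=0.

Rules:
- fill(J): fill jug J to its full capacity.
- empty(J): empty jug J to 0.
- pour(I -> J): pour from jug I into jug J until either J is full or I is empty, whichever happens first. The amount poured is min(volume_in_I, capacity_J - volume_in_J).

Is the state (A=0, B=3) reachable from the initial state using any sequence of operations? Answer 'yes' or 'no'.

BFS from (A=0, B=0):
  1. fill(A) -> (A=3 B=0)
  2. pour(A -> B) -> (A=0 B=3)
Target reached → yes.

Answer: yes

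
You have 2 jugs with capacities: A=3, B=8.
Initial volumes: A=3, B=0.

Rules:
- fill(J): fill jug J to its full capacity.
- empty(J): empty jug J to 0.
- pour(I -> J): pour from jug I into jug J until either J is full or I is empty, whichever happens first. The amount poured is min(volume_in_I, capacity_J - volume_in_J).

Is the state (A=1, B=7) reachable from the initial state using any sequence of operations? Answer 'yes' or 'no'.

Answer: no

Derivation:
BFS explored all 22 reachable states.
Reachable set includes: (0,0), (0,1), (0,2), (0,3), (0,4), (0,5), (0,6), (0,7), (0,8), (1,0), (1,8), (2,0) ...
Target (A=1, B=7) not in reachable set → no.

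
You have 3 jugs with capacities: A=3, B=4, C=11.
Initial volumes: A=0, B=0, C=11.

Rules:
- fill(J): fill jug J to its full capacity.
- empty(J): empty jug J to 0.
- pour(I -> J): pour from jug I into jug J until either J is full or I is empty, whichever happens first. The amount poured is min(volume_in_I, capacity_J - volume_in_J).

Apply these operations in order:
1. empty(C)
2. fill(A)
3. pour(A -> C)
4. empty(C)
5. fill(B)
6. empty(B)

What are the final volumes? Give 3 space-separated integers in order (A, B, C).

Answer: 0 0 0

Derivation:
Step 1: empty(C) -> (A=0 B=0 C=0)
Step 2: fill(A) -> (A=3 B=0 C=0)
Step 3: pour(A -> C) -> (A=0 B=0 C=3)
Step 4: empty(C) -> (A=0 B=0 C=0)
Step 5: fill(B) -> (A=0 B=4 C=0)
Step 6: empty(B) -> (A=0 B=0 C=0)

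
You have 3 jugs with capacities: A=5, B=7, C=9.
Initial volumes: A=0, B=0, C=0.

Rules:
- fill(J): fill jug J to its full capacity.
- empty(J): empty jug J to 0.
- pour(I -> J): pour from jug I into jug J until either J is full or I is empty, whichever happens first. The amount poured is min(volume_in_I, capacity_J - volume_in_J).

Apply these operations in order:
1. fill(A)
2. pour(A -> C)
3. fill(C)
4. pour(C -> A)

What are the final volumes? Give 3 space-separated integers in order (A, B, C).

Step 1: fill(A) -> (A=5 B=0 C=0)
Step 2: pour(A -> C) -> (A=0 B=0 C=5)
Step 3: fill(C) -> (A=0 B=0 C=9)
Step 4: pour(C -> A) -> (A=5 B=0 C=4)

Answer: 5 0 4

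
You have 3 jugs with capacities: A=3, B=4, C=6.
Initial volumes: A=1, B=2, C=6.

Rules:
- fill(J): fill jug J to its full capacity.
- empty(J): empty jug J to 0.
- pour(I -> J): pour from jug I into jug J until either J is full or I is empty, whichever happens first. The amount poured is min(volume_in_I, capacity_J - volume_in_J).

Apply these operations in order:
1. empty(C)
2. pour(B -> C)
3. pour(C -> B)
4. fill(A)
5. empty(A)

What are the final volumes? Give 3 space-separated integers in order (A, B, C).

Step 1: empty(C) -> (A=1 B=2 C=0)
Step 2: pour(B -> C) -> (A=1 B=0 C=2)
Step 3: pour(C -> B) -> (A=1 B=2 C=0)
Step 4: fill(A) -> (A=3 B=2 C=0)
Step 5: empty(A) -> (A=0 B=2 C=0)

Answer: 0 2 0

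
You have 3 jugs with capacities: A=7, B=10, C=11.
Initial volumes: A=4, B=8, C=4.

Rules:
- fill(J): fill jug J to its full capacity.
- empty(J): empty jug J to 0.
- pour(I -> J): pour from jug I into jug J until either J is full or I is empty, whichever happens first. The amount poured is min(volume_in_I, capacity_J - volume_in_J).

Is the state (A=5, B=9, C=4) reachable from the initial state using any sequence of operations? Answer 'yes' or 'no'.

BFS explored all 517 reachable states.
Reachable set includes: (0,0,0), (0,0,1), (0,0,2), (0,0,3), (0,0,4), (0,0,5), (0,0,6), (0,0,7), (0,0,8), (0,0,9), (0,0,10), (0,0,11) ...
Target (A=5, B=9, C=4) not in reachable set → no.

Answer: no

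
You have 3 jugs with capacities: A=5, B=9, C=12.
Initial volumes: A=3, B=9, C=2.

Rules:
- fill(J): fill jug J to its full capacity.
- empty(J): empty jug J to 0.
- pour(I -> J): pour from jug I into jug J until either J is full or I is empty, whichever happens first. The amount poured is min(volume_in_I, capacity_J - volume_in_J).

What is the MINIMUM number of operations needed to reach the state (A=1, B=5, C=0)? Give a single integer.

Answer: 7

Derivation:
BFS from (A=3, B=9, C=2). One shortest path:
  1. empty(A) -> (A=0 B=9 C=2)
  2. pour(B -> A) -> (A=5 B=4 C=2)
  3. empty(A) -> (A=0 B=4 C=2)
  4. pour(B -> A) -> (A=4 B=0 C=2)
  5. pour(C -> A) -> (A=5 B=0 C=1)
  6. pour(A -> B) -> (A=0 B=5 C=1)
  7. pour(C -> A) -> (A=1 B=5 C=0)
Reached target in 7 moves.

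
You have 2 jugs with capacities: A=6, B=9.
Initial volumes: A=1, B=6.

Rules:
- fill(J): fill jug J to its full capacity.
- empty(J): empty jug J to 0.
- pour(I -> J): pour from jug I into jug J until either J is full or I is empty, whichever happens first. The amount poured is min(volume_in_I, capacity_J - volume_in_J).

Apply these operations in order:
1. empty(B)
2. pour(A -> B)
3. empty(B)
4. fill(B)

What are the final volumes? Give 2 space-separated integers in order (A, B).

Answer: 0 9

Derivation:
Step 1: empty(B) -> (A=1 B=0)
Step 2: pour(A -> B) -> (A=0 B=1)
Step 3: empty(B) -> (A=0 B=0)
Step 4: fill(B) -> (A=0 B=9)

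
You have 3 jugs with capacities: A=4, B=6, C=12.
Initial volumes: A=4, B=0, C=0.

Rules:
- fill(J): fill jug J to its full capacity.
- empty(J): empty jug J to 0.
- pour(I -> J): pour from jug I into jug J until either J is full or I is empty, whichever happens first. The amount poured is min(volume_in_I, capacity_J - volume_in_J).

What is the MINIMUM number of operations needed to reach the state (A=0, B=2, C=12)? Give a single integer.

Answer: 5

Derivation:
BFS from (A=4, B=0, C=0). One shortest path:
  1. empty(A) -> (A=0 B=0 C=0)
  2. fill(B) -> (A=0 B=6 C=0)
  3. fill(C) -> (A=0 B=6 C=12)
  4. pour(B -> A) -> (A=4 B=2 C=12)
  5. empty(A) -> (A=0 B=2 C=12)
Reached target in 5 moves.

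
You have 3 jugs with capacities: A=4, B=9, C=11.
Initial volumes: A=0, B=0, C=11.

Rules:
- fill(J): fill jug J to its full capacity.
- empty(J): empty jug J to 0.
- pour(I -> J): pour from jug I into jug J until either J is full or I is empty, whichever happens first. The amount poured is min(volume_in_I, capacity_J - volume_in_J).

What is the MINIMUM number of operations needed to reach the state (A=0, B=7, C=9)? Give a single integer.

BFS from (A=0, B=0, C=11). One shortest path:
  1. pour(C -> B) -> (A=0 B=9 C=2)
  2. pour(C -> A) -> (A=2 B=9 C=0)
  3. pour(B -> C) -> (A=2 B=0 C=9)
  4. fill(B) -> (A=2 B=9 C=9)
  5. pour(B -> A) -> (A=4 B=7 C=9)
  6. empty(A) -> (A=0 B=7 C=9)
Reached target in 6 moves.

Answer: 6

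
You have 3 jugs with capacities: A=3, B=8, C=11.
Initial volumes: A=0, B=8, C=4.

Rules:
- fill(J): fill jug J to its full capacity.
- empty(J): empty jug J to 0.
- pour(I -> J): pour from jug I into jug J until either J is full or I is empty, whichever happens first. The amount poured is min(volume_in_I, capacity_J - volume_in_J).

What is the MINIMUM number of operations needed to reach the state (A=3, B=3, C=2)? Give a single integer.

Answer: 5

Derivation:
BFS from (A=0, B=8, C=4). One shortest path:
  1. empty(C) -> (A=0 B=8 C=0)
  2. pour(B -> A) -> (A=3 B=5 C=0)
  3. pour(B -> C) -> (A=3 B=0 C=5)
  4. pour(A -> B) -> (A=0 B=3 C=5)
  5. pour(C -> A) -> (A=3 B=3 C=2)
Reached target in 5 moves.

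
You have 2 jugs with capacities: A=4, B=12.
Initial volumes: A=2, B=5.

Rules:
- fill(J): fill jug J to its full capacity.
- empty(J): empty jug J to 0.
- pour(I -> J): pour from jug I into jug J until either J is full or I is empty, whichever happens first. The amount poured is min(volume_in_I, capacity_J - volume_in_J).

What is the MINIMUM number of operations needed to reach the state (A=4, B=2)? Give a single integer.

Answer: 3

Derivation:
BFS from (A=2, B=5). One shortest path:
  1. empty(B) -> (A=2 B=0)
  2. pour(A -> B) -> (A=0 B=2)
  3. fill(A) -> (A=4 B=2)
Reached target in 3 moves.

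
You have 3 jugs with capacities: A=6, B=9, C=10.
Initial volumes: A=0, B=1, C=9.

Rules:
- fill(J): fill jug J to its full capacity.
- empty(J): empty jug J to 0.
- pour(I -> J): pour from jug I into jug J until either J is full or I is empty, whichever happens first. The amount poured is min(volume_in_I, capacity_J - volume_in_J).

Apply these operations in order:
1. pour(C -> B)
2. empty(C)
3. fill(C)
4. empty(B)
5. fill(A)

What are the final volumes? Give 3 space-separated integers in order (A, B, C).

Step 1: pour(C -> B) -> (A=0 B=9 C=1)
Step 2: empty(C) -> (A=0 B=9 C=0)
Step 3: fill(C) -> (A=0 B=9 C=10)
Step 4: empty(B) -> (A=0 B=0 C=10)
Step 5: fill(A) -> (A=6 B=0 C=10)

Answer: 6 0 10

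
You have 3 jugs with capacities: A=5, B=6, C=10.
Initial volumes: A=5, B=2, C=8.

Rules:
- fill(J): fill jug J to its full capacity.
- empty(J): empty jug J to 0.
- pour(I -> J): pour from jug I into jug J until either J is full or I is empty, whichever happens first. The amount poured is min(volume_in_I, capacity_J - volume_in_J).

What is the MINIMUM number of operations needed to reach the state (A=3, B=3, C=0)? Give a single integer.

BFS from (A=5, B=2, C=8). One shortest path:
  1. empty(A) -> (A=0 B=2 C=8)
  2. pour(B -> A) -> (A=2 B=0 C=8)
  3. fill(B) -> (A=2 B=6 C=8)
  4. pour(B -> A) -> (A=5 B=3 C=8)
  5. pour(A -> C) -> (A=3 B=3 C=10)
  6. empty(C) -> (A=3 B=3 C=0)
Reached target in 6 moves.

Answer: 6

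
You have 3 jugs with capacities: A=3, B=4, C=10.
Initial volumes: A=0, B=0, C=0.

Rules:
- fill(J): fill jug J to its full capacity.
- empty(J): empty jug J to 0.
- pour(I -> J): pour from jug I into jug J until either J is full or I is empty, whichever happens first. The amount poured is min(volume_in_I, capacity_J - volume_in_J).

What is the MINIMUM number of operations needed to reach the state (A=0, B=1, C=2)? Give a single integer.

BFS from (A=0, B=0, C=0). One shortest path:
  1. fill(C) -> (A=0 B=0 C=10)
  2. pour(C -> B) -> (A=0 B=4 C=6)
  3. empty(B) -> (A=0 B=0 C=6)
  4. pour(C -> B) -> (A=0 B=4 C=2)
  5. pour(B -> A) -> (A=3 B=1 C=2)
  6. empty(A) -> (A=0 B=1 C=2)
Reached target in 6 moves.

Answer: 6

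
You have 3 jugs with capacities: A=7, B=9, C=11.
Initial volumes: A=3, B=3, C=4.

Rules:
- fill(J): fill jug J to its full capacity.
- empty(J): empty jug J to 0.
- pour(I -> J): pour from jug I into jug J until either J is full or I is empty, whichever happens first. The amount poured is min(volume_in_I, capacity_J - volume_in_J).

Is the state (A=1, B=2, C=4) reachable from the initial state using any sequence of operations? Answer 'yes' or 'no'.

Answer: no

Derivation:
BFS explored all 481 reachable states.
Reachable set includes: (0,0,0), (0,0,1), (0,0,2), (0,0,3), (0,0,4), (0,0,5), (0,0,6), (0,0,7), (0,0,8), (0,0,9), (0,0,10), (0,0,11) ...
Target (A=1, B=2, C=4) not in reachable set → no.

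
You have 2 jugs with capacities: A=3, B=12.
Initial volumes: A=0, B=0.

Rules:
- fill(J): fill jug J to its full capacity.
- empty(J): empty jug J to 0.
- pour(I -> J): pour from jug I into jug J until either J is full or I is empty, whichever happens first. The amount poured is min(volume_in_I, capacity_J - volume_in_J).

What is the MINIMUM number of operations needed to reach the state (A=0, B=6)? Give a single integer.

Answer: 4

Derivation:
BFS from (A=0, B=0). One shortest path:
  1. fill(A) -> (A=3 B=0)
  2. pour(A -> B) -> (A=0 B=3)
  3. fill(A) -> (A=3 B=3)
  4. pour(A -> B) -> (A=0 B=6)
Reached target in 4 moves.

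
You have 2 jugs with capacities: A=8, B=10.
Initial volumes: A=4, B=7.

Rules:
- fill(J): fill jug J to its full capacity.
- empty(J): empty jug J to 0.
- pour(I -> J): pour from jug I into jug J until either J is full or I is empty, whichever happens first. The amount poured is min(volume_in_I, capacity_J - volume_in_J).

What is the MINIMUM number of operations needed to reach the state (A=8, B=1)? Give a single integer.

Answer: 4

Derivation:
BFS from (A=4, B=7). One shortest path:
  1. pour(A -> B) -> (A=1 B=10)
  2. empty(B) -> (A=1 B=0)
  3. pour(A -> B) -> (A=0 B=1)
  4. fill(A) -> (A=8 B=1)
Reached target in 4 moves.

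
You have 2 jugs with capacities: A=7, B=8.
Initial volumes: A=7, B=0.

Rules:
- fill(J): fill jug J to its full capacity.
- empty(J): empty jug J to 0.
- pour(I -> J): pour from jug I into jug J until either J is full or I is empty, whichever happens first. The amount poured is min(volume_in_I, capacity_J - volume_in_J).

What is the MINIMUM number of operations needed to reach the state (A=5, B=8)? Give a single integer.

Answer: 7

Derivation:
BFS from (A=7, B=0). One shortest path:
  1. pour(A -> B) -> (A=0 B=7)
  2. fill(A) -> (A=7 B=7)
  3. pour(A -> B) -> (A=6 B=8)
  4. empty(B) -> (A=6 B=0)
  5. pour(A -> B) -> (A=0 B=6)
  6. fill(A) -> (A=7 B=6)
  7. pour(A -> B) -> (A=5 B=8)
Reached target in 7 moves.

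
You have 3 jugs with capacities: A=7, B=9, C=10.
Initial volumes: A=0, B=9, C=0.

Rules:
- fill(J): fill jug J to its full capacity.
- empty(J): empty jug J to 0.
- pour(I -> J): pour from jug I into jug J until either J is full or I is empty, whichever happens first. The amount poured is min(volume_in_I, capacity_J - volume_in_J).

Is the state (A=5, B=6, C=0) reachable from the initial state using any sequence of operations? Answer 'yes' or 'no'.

BFS from (A=0, B=9, C=0):
  1. pour(B -> A) -> (A=7 B=2 C=0)
  2. pour(A -> C) -> (A=0 B=2 C=7)
  3. pour(B -> A) -> (A=2 B=0 C=7)
  4. fill(B) -> (A=2 B=9 C=7)
  5. pour(B -> C) -> (A=2 B=6 C=10)
  6. pour(C -> A) -> (A=7 B=6 C=5)
  7. empty(A) -> (A=0 B=6 C=5)
  8. pour(C -> A) -> (A=5 B=6 C=0)
Target reached → yes.

Answer: yes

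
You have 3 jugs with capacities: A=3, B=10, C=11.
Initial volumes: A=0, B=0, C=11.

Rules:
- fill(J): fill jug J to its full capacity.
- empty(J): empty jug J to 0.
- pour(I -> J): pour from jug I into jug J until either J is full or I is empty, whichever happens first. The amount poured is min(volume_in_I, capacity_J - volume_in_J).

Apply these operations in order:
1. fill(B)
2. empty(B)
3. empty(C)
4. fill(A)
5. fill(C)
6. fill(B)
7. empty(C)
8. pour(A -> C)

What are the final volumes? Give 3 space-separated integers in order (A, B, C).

Step 1: fill(B) -> (A=0 B=10 C=11)
Step 2: empty(B) -> (A=0 B=0 C=11)
Step 3: empty(C) -> (A=0 B=0 C=0)
Step 4: fill(A) -> (A=3 B=0 C=0)
Step 5: fill(C) -> (A=3 B=0 C=11)
Step 6: fill(B) -> (A=3 B=10 C=11)
Step 7: empty(C) -> (A=3 B=10 C=0)
Step 8: pour(A -> C) -> (A=0 B=10 C=3)

Answer: 0 10 3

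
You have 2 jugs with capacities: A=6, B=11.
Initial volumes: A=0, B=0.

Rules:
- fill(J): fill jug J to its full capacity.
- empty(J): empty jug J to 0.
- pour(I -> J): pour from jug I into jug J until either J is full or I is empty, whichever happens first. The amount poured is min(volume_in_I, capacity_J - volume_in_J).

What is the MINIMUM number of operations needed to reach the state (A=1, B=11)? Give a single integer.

Answer: 4

Derivation:
BFS from (A=0, B=0). One shortest path:
  1. fill(A) -> (A=6 B=0)
  2. pour(A -> B) -> (A=0 B=6)
  3. fill(A) -> (A=6 B=6)
  4. pour(A -> B) -> (A=1 B=11)
Reached target in 4 moves.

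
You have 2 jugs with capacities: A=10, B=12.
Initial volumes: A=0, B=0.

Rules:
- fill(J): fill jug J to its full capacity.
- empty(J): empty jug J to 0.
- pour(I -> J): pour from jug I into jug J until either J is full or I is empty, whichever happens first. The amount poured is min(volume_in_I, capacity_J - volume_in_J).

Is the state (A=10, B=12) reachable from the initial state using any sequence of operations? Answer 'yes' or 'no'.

Answer: yes

Derivation:
BFS from (A=0, B=0):
  1. fill(A) -> (A=10 B=0)
  2. fill(B) -> (A=10 B=12)
Target reached → yes.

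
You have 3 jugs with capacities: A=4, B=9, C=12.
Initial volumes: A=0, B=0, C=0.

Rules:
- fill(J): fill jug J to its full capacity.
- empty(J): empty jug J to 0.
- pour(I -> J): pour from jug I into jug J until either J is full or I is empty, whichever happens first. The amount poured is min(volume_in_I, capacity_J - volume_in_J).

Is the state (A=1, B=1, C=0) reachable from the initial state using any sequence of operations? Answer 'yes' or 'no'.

Answer: yes

Derivation:
BFS from (A=0, B=0, C=0):
  1. fill(B) -> (A=0 B=9 C=0)
  2. pour(B -> C) -> (A=0 B=0 C=9)
  3. fill(B) -> (A=0 B=9 C=9)
  4. pour(B -> A) -> (A=4 B=5 C=9)
  5. empty(A) -> (A=0 B=5 C=9)
  6. pour(B -> A) -> (A=4 B=1 C=9)
  7. pour(A -> C) -> (A=1 B=1 C=12)
  8. empty(C) -> (A=1 B=1 C=0)
Target reached → yes.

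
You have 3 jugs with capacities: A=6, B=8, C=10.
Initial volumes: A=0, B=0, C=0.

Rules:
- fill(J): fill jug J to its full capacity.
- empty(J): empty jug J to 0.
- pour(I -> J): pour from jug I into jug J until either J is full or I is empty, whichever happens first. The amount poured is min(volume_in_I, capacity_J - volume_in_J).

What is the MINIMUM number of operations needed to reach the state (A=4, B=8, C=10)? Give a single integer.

BFS from (A=0, B=0, C=0). One shortest path:
  1. fill(A) -> (A=6 B=0 C=0)
  2. fill(B) -> (A=6 B=8 C=0)
  3. pour(B -> C) -> (A=6 B=0 C=8)
  4. fill(B) -> (A=6 B=8 C=8)
  5. pour(A -> C) -> (A=4 B=8 C=10)
Reached target in 5 moves.

Answer: 5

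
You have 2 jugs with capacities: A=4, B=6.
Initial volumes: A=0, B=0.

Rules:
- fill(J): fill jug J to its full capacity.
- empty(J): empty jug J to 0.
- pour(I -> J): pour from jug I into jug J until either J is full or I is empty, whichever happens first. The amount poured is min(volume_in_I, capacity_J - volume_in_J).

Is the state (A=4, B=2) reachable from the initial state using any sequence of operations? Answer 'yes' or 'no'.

Answer: yes

Derivation:
BFS from (A=0, B=0):
  1. fill(B) -> (A=0 B=6)
  2. pour(B -> A) -> (A=4 B=2)
Target reached → yes.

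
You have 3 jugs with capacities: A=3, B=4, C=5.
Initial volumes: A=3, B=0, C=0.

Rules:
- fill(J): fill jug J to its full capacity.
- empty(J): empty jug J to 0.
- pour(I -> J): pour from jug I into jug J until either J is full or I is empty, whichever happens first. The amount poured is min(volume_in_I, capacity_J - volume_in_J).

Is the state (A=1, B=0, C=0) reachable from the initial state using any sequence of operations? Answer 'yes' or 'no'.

Answer: yes

Derivation:
BFS from (A=3, B=0, C=0):
  1. pour(A -> C) -> (A=0 B=0 C=3)
  2. fill(A) -> (A=3 B=0 C=3)
  3. pour(A -> C) -> (A=1 B=0 C=5)
  4. empty(C) -> (A=1 B=0 C=0)
Target reached → yes.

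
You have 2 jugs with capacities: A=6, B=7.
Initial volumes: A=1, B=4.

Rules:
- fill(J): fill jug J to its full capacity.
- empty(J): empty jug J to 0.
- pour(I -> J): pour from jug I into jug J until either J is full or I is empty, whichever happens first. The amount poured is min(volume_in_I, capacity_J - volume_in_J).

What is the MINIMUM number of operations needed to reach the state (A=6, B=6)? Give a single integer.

BFS from (A=1, B=4). One shortest path:
  1. pour(B -> A) -> (A=5 B=0)
  2. fill(B) -> (A=5 B=7)
  3. pour(B -> A) -> (A=6 B=6)
Reached target in 3 moves.

Answer: 3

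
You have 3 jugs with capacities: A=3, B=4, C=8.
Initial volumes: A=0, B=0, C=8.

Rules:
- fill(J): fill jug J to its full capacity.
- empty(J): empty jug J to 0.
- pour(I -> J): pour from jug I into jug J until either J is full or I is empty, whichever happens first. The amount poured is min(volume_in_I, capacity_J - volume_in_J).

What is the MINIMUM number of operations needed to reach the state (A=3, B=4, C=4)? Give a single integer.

Answer: 2

Derivation:
BFS from (A=0, B=0, C=8). One shortest path:
  1. fill(A) -> (A=3 B=0 C=8)
  2. pour(C -> B) -> (A=3 B=4 C=4)
Reached target in 2 moves.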